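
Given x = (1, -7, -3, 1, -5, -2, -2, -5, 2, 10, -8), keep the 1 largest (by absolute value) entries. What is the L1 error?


Sorted |x_i| descending: [10, 8, 7, 5, 5, 3, 2, 2, 2, 1, 1]
Keep top 1: [10]
Tail entries: [8, 7, 5, 5, 3, 2, 2, 2, 1, 1]
L1 error = sum of tail = 36.

36


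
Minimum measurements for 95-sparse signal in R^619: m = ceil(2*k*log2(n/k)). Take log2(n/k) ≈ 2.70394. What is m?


log2(n/k) = log2(619/95) ≈ 2.70394.
2*k*log2(n/k) ≈ 2*95*2.70394 = 513.7486.
m = ceil(513.7486) = 514.

514


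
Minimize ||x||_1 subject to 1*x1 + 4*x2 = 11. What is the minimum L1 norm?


Axis intercepts:
  x1 = 11, x2 = 0: L1 = 11
  x1 = 0, x2 = 11/4: L1 = 11/4
x* = (0, 11/4)
||x*||_1 = 11/4.

11/4


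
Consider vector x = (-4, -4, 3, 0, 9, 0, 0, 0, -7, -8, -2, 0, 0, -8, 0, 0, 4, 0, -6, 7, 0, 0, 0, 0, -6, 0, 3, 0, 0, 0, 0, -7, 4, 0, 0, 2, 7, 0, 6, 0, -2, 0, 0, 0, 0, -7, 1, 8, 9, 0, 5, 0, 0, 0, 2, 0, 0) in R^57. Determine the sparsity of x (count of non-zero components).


Non-zero positions: [0, 1, 2, 4, 8, 9, 10, 13, 16, 18, 19, 24, 26, 31, 32, 35, 36, 38, 40, 45, 46, 47, 48, 50, 54].
Sparsity = 25.

25


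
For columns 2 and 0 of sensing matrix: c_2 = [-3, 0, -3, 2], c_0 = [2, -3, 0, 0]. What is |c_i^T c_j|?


Inner product: -3*2 + 0*-3 + -3*0 + 2*0
Products: [-6, 0, 0, 0]
Sum = -6.
|dot| = 6.

6


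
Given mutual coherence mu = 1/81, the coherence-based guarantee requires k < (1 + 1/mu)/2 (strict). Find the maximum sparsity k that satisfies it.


1/mu = 81.
1 + 1/mu = 82.
(1 + 1/mu)/2 = 41 is an integer and the inequality is strict, so k_max = 41 - 1 = 40.

40


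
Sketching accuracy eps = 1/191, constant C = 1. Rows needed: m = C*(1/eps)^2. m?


1/eps = 191.
(1/eps)^2 = 36481.
m = 1*36481 = 36481.

36481


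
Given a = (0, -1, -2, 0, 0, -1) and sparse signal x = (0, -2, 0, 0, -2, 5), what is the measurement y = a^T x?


Non-zero terms: ['-1*-2', '0*-2', '-1*5']
Products: [2, 0, -5]
y = sum = -3.

-3


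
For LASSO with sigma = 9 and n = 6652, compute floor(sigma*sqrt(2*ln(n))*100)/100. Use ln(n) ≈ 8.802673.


ln(6652) ≈ 8.802673.
2*ln(n) ≈ 17.605346.
sqrt(2*ln(n)) ≈ sqrt(17.605346) ≈ 4.195872.
lambda ≈ 9*4.195872 = 37.762848.
floor(lambda*100)/100 = 37.76.

37.76


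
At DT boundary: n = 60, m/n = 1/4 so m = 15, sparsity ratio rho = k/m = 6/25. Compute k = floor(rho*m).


m = 1/4*60 = 15.
rho = 6/25.
rho*m = 6/25*15 = 3.6.
k = floor(3.6) = 3.

3


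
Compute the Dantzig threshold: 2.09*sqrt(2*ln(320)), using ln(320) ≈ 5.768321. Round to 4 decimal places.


ln(320) ≈ 5.768321.
2*ln(n) ≈ 11.536642.
sqrt(2*ln(n)) ≈ sqrt(11.536642) ≈ 3.396563.
threshold ≈ 2.09*3.396563 = 7.09881667 ≈ 7.0988.

7.0988


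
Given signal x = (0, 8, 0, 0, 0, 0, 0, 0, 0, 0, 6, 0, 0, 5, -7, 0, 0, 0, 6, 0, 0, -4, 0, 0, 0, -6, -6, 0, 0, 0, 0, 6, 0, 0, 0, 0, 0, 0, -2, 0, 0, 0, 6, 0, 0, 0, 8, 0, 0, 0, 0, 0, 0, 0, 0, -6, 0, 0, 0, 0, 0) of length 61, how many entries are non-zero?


Non-zero positions: [1, 10, 13, 14, 18, 21, 25, 26, 31, 38, 42, 46, 55].
Sparsity = 13.

13


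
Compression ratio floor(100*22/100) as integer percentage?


100*m/n = 100*22/100 ≈ 22.0.
floor = 22.

22


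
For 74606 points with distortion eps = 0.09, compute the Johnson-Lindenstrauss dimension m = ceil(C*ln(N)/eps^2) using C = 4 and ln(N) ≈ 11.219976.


ln(74606) ≈ 11.219976.
eps^2 = 0.09^2 = 0.0081.
C*ln(N)/eps^2 ≈ 4*11.219976/0.0081 ≈ 5540.7289.
m = ceil(5540.7289) = 5541.

5541


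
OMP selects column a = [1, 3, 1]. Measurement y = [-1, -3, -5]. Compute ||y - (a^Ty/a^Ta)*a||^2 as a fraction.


a^T a = 11.
a^T y = -15.
coeff = -15/11 = -15/11.
||r||^2 = 160/11.

160/11


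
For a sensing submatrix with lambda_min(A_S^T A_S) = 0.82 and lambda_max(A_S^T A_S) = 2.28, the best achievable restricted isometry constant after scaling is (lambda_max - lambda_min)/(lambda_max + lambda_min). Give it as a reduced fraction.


lambda_max - lambda_min = 2.28 - 0.82 = 1.46.
lambda_max + lambda_min = 2.28 + 0.82 = 3.10.
delta = 1.46/3.10 = 146/310 = 73/155.

73/155


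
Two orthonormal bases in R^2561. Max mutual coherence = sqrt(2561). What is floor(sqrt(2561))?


50^2 = 2500 <= 2561 < 2601 = 51^2, so 50 <= sqrt(2561) < 51.
floor(sqrt(2561)) = 50.

50


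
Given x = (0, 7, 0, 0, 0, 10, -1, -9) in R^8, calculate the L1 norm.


Non-zero entries: [(1, 7), (5, 10), (6, -1), (7, -9)]
Absolute values: [7, 10, 1, 9]
||x||_1 = sum = 27.

27


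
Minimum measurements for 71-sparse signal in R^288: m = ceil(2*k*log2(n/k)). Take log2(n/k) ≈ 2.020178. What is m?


log2(n/k) = log2(288/71) ≈ 2.020178.
2*k*log2(n/k) ≈ 2*71*2.020178 = 286.865276.
m = ceil(286.865276) = 287.

287


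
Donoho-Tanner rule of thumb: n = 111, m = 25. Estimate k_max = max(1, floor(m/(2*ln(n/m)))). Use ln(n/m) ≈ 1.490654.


n/m = 111/25.
ln(n/m) ≈ 1.490654.
2*ln(n/m) ≈ 2.981308.
m/(2*ln(n/m)) ≈ 25/2.981308 ≈ 8.3856.
floor = 8.
k_max = max(1, 8) = 8.

8


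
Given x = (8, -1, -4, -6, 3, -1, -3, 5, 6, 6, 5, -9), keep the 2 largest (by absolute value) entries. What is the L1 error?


Sorted |x_i| descending: [9, 8, 6, 6, 6, 5, 5, 4, 3, 3, 1, 1]
Keep top 2: [9, 8]
Tail entries: [6, 6, 6, 5, 5, 4, 3, 3, 1, 1]
L1 error = sum of tail = 40.

40


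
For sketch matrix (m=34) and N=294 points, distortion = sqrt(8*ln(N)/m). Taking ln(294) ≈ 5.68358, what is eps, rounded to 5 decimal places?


ln(294) ≈ 5.68358.
8*ln(N)/m ≈ 8*5.68358/34 ≈ 1.33731294.
eps = sqrt(1.33731294) ≈ 1.1564225 ≈ 1.15642.

1.15642


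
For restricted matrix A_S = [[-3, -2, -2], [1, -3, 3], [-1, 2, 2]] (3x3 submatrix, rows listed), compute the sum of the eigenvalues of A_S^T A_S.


Sum of eigenvalues of A_S^T A_S = trace(A_S^T A_S) = sum of squared column norms of A_S.
A_S^T A_S diagonal: [11, 17, 17].
trace = 11 + 17 + 17 = 45.

45


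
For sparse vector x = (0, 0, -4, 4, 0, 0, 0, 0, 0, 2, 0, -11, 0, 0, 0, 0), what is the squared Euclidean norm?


Non-zero entries: [(2, -4), (3, 4), (9, 2), (11, -11)]
Squares: [16, 16, 4, 121]
||x||_2^2 = sum = 157.

157


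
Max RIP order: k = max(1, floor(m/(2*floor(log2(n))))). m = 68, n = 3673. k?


floor(log2(3673)) = 11.
2*11 = 22.
m/(2*floor(log2(n))) = 68/22 ≈ 3.0909.
floor = 3.
k = max(1, 3) = 3.

3


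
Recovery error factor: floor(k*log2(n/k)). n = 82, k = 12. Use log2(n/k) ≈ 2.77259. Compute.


log2(n/k) = log2(82/12) ≈ 2.77259.
k*log2(n/k) ≈ 12*2.77259 = 33.27108.
floor(33.27108) = 33.

33


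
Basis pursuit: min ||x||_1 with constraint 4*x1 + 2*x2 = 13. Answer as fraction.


Axis intercepts:
  x1 = 13/4, x2 = 0: L1 = 13/4
  x1 = 0, x2 = 13/2: L1 = 13/2
x* = (13/4, 0)
||x*||_1 = 13/4.

13/4


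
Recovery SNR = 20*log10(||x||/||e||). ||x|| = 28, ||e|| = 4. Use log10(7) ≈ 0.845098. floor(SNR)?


||x||/||e|| = 28/4 = 7.
log10(7) ≈ 0.845098.
20*log10(||x||/||e||) ≈ 20*0.845098 = 16.90196.
floor(16.90196) = 16.

16


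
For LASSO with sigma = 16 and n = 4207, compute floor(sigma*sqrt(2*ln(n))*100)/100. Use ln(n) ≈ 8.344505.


ln(4207) ≈ 8.344505.
2*ln(n) ≈ 16.68901.
sqrt(2*ln(n)) ≈ sqrt(16.68901) ≈ 4.085218.
lambda ≈ 16*4.085218 = 65.363488.
floor(lambda*100)/100 = 65.36.

65.36


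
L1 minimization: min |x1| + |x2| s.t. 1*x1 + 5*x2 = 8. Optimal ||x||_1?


Axis intercepts:
  x1 = 8, x2 = 0: L1 = 8
  x1 = 0, x2 = 8/5: L1 = 8/5
x* = (0, 8/5)
||x*||_1 = 8/5.

8/5


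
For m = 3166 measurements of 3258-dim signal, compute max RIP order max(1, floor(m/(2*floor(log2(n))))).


floor(log2(3258)) = 11.
2*11 = 22.
m/(2*floor(log2(n))) = 3166/22 ≈ 143.9091.
floor = 143.
k = max(1, 143) = 143.

143


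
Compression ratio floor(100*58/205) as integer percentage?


100*m/n = 100*58/205 ≈ 28.2927.
floor = 28.

28


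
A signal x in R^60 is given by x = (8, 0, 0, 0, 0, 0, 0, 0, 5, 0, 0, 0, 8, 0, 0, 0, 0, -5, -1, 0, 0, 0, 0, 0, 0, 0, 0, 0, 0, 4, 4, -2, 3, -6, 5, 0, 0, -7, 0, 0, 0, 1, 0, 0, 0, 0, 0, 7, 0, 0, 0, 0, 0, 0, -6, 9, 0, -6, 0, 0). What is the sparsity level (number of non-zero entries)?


Non-zero positions: [0, 8, 12, 17, 18, 29, 30, 31, 32, 33, 34, 37, 41, 47, 54, 55, 57].
Sparsity = 17.

17


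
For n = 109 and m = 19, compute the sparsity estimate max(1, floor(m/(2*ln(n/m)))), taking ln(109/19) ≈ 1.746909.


n/m = 109/19.
ln(n/m) ≈ 1.746909.
2*ln(n/m) ≈ 3.493818.
m/(2*ln(n/m)) ≈ 19/3.493818 ≈ 5.4382.
floor = 5.
k_max = max(1, 5) = 5.

5


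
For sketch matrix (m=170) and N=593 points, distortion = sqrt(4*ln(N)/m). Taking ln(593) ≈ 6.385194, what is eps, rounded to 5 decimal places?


ln(593) ≈ 6.385194.
4*ln(N)/m ≈ 4*6.385194/170 ≈ 0.15023986.
eps = sqrt(0.15023986) ≈ 0.3876079 ≈ 0.38761.

0.38761


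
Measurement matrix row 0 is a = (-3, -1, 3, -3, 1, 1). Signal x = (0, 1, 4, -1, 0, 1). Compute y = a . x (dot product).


Non-zero terms: ['-1*1', '3*4', '-3*-1', '1*1']
Products: [-1, 12, 3, 1]
y = sum = 15.

15


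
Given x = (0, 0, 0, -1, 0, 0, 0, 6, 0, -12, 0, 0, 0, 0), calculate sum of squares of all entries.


Non-zero entries: [(3, -1), (7, 6), (9, -12)]
Squares: [1, 36, 144]
||x||_2^2 = sum = 181.

181


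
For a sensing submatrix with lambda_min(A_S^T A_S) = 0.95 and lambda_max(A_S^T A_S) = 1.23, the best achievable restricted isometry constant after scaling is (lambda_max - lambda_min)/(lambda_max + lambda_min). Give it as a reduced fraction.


lambda_max - lambda_min = 1.23 - 0.95 = 0.28.
lambda_max + lambda_min = 1.23 + 0.95 = 2.18.
delta = 0.28/2.18 = 28/218 = 14/109.

14/109


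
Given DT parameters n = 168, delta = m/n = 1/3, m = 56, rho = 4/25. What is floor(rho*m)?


m = 1/3*168 = 56.
rho = 4/25.
rho*m = 4/25*56 = 8.96.
k = floor(8.96) = 8.

8


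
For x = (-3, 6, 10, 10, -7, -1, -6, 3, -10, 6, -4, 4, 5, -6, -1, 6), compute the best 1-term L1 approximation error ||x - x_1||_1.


Sorted |x_i| descending: [10, 10, 10, 7, 6, 6, 6, 6, 6, 5, 4, 4, 3, 3, 1, 1]
Keep top 1: [10]
Tail entries: [10, 10, 7, 6, 6, 6, 6, 6, 5, 4, 4, 3, 3, 1, 1]
L1 error = sum of tail = 78.

78


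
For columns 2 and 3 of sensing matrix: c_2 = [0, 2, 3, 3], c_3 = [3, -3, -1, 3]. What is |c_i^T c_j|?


Inner product: 0*3 + 2*-3 + 3*-1 + 3*3
Products: [0, -6, -3, 9]
Sum = 0.
|dot| = 0.

0


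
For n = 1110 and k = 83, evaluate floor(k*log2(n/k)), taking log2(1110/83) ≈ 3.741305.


log2(n/k) = log2(1110/83) ≈ 3.741305.
k*log2(n/k) ≈ 83*3.741305 = 310.528315.
floor(310.528315) = 310.

310


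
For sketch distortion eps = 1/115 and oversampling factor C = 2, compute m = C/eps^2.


1/eps = 115.
(1/eps)^2 = 13225.
m = 2*13225 = 26450.

26450


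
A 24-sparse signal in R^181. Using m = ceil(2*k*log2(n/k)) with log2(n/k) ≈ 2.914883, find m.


log2(n/k) = log2(181/24) ≈ 2.914883.
2*k*log2(n/k) ≈ 2*24*2.914883 = 139.914384.
m = ceil(139.914384) = 140.

140


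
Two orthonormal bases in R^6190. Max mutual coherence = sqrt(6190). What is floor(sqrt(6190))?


78^2 = 6084 <= 6190 < 6241 = 79^2, so 78 <= sqrt(6190) < 79.
floor(sqrt(6190)) = 78.

78


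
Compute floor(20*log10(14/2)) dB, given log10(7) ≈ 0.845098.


||x||/||e|| = 14/2 = 7.
log10(7) ≈ 0.845098.
20*log10(||x||/||e||) ≈ 20*0.845098 = 16.90196.
floor(16.90196) = 16.

16


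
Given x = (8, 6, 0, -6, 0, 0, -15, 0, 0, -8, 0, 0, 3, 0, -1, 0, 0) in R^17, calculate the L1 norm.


Non-zero entries: [(0, 8), (1, 6), (3, -6), (6, -15), (9, -8), (12, 3), (14, -1)]
Absolute values: [8, 6, 6, 15, 8, 3, 1]
||x||_1 = sum = 47.

47


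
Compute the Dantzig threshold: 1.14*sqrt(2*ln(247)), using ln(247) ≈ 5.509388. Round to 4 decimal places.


ln(247) ≈ 5.509388.
2*ln(n) ≈ 11.018776.
sqrt(2*ln(n)) ≈ sqrt(11.018776) ≈ 3.319454.
threshold ≈ 1.14*3.319454 = 3.78417756 ≈ 3.7842.

3.7842


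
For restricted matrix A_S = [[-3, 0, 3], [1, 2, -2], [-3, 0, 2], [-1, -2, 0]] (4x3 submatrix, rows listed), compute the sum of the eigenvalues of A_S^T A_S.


Sum of eigenvalues of A_S^T A_S = trace(A_S^T A_S) = sum of squared column norms of A_S.
A_S^T A_S diagonal: [20, 8, 17].
trace = 20 + 8 + 17 = 45.

45


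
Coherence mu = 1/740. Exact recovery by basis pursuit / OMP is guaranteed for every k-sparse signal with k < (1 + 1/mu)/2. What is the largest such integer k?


1/mu = 740.
1 + 1/mu = 741.
(1 + 1/mu)/2 = 370.5 is not an integer, so k_max = floor(370.5) = 370.

370


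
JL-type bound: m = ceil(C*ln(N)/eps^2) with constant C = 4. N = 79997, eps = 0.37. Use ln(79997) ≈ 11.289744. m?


ln(79997) ≈ 11.289744.
eps^2 = 0.37^2 = 0.1369.
C*ln(N)/eps^2 ≈ 4*11.289744/0.1369 ≈ 329.8683.
m = ceil(329.8683) = 330.

330


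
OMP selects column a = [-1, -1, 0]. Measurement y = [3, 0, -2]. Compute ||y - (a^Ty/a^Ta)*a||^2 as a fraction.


a^T a = 2.
a^T y = -3.
coeff = -3/2 = -3/2.
||r||^2 = 17/2.

17/2


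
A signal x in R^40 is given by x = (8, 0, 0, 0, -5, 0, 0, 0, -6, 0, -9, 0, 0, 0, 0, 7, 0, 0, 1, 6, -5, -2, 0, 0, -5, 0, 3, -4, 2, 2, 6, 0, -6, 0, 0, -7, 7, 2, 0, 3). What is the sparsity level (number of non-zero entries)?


Non-zero positions: [0, 4, 8, 10, 15, 18, 19, 20, 21, 24, 26, 27, 28, 29, 30, 32, 35, 36, 37, 39].
Sparsity = 20.

20


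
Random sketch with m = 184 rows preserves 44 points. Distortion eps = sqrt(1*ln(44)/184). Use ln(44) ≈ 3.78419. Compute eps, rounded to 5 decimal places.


ln(44) ≈ 3.78419.
1*ln(N)/m ≈ 1*3.78419/184 ≈ 0.02056625.
eps = sqrt(0.02056625) ≈ 0.1434094 ≈ 0.14341.

0.14341


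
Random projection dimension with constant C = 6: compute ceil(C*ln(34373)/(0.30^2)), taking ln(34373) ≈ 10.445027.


ln(34373) ≈ 10.445027.
eps^2 = 0.30^2 = 0.09.
C*ln(N)/eps^2 ≈ 6*10.445027/0.09 ≈ 696.3351.
m = ceil(696.3351) = 697.

697


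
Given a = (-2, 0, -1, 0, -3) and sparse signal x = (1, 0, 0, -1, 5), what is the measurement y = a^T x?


Non-zero terms: ['-2*1', '0*-1', '-3*5']
Products: [-2, 0, -15]
y = sum = -17.

-17


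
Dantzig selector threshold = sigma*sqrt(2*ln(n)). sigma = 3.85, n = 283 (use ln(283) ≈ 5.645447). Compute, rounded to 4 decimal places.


ln(283) ≈ 5.645447.
2*ln(n) ≈ 11.290894.
sqrt(2*ln(n)) ≈ sqrt(11.290894) ≈ 3.360193.
threshold ≈ 3.85*3.360193 = 12.93674305 ≈ 12.9367.

12.9367


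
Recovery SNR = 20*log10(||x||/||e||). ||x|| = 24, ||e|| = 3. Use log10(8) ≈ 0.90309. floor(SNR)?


||x||/||e|| = 24/3 = 8.
log10(8) ≈ 0.90309.
20*log10(||x||/||e||) ≈ 20*0.90309 = 18.0618.
floor(18.0618) = 18.

18


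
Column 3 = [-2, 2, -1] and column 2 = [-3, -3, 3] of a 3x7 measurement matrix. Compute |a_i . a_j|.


Inner product: -2*-3 + 2*-3 + -1*3
Products: [6, -6, -3]
Sum = -3.
|dot| = 3.

3


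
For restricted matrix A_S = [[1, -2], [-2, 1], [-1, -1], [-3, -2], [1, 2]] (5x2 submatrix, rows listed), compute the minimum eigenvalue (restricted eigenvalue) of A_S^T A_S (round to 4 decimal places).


A_S^T A_S = [[16, 5], [5, 14]].
trace = 30.
det = 199.
disc = trace^2 - 4*det = 900 - 4*199 = 104.
sqrt(104) ≈ 10.198039.
lam_min = (30 - sqrt(104))/2 ≈ (30 - 10.198039)/2 = 9.9009805 ≈ 9.9010.

9.9010


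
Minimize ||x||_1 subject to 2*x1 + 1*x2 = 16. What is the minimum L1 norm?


Axis intercepts:
  x1 = 8, x2 = 0: L1 = 8
  x1 = 0, x2 = 16: L1 = 16
x* = (8, 0)
||x*||_1 = 8.

8


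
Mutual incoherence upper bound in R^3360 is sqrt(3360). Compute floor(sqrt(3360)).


57^2 = 3249 <= 3360 < 3364 = 58^2, so 57 <= sqrt(3360) < 58.
floor(sqrt(3360)) = 57.

57


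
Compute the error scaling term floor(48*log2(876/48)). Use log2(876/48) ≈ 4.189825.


log2(n/k) = log2(876/48) ≈ 4.189825.
k*log2(n/k) ≈ 48*4.189825 = 201.1116.
floor(201.1116) = 201.

201


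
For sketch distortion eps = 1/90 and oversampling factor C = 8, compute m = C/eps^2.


1/eps = 90.
(1/eps)^2 = 8100.
m = 8*8100 = 64800.

64800


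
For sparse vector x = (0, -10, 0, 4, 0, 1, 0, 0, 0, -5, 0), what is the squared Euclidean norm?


Non-zero entries: [(1, -10), (3, 4), (5, 1), (9, -5)]
Squares: [100, 16, 1, 25]
||x||_2^2 = sum = 142.

142


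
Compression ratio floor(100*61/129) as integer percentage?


100*m/n = 100*61/129 ≈ 47.2868.
floor = 47.

47


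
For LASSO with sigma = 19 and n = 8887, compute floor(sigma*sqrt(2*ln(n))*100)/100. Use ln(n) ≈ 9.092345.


ln(8887) ≈ 9.092345.
2*ln(n) ≈ 18.18469.
sqrt(2*ln(n)) ≈ sqrt(18.18469) ≈ 4.264351.
lambda ≈ 19*4.264351 = 81.022669.
floor(lambda*100)/100 = 81.02.

81.02


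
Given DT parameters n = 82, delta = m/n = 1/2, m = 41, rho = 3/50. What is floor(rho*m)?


m = 1/2*82 = 41.
rho = 3/50.
rho*m = 3/50*41 = 2.46.
k = floor(2.46) = 2.

2


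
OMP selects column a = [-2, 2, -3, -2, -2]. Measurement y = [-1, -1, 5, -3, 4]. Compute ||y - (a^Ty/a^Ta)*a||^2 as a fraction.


a^T a = 25.
a^T y = -17.
coeff = -17/25 = -17/25.
||r||^2 = 1011/25.

1011/25


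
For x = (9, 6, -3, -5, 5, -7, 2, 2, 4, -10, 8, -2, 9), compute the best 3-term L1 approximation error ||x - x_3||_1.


Sorted |x_i| descending: [10, 9, 9, 8, 7, 6, 5, 5, 4, 3, 2, 2, 2]
Keep top 3: [10, 9, 9]
Tail entries: [8, 7, 6, 5, 5, 4, 3, 2, 2, 2]
L1 error = sum of tail = 44.

44


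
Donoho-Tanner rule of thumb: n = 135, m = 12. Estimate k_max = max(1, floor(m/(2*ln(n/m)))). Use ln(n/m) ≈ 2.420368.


n/m = 135/12 = 45/4.
ln(n/m) ≈ 2.420368.
2*ln(n/m) ≈ 4.840736.
m/(2*ln(n/m)) ≈ 12/4.840736 ≈ 2.479.
floor = 2.
k_max = max(1, 2) = 2.

2


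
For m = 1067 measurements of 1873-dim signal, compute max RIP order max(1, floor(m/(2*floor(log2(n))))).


floor(log2(1873)) = 10.
2*10 = 20.
m/(2*floor(log2(n))) = 1067/20 ≈ 53.35.
floor = 53.
k = max(1, 53) = 53.

53


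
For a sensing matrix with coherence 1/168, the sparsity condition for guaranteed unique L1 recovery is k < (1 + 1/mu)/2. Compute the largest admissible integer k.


1/mu = 168.
1 + 1/mu = 169.
(1 + 1/mu)/2 = 84.5 is not an integer, so k_max = floor(84.5) = 84.

84


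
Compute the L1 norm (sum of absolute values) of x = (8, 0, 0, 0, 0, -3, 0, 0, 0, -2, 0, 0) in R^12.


Non-zero entries: [(0, 8), (5, -3), (9, -2)]
Absolute values: [8, 3, 2]
||x||_1 = sum = 13.

13


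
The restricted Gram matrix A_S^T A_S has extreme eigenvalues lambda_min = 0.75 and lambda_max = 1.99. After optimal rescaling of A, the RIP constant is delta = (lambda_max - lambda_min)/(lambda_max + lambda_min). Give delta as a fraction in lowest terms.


lambda_max - lambda_min = 1.99 - 0.75 = 1.24.
lambda_max + lambda_min = 1.99 + 0.75 = 2.74.
delta = 1.24/2.74 = 124/274 = 62/137.

62/137


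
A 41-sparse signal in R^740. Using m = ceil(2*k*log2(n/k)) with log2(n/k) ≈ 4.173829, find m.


log2(n/k) = log2(740/41) ≈ 4.173829.
2*k*log2(n/k) ≈ 2*41*4.173829 = 342.253978.
m = ceil(342.253978) = 343.

343


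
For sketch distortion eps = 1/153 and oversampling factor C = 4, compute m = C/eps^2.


1/eps = 153.
(1/eps)^2 = 23409.
m = 4*23409 = 93636.

93636


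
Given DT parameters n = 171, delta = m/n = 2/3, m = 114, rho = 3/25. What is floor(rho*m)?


m = 2/3*171 = 114.
rho = 3/25.
rho*m = 3/25*114 = 13.68.
k = floor(13.68) = 13.

13


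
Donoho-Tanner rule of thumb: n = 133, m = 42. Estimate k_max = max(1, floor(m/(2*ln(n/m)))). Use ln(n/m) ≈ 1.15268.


n/m = 133/42 = 19/6.
ln(n/m) ≈ 1.15268.
2*ln(n/m) ≈ 2.30536.
m/(2*ln(n/m)) ≈ 42/2.30536 ≈ 18.2184.
floor = 18.
k_max = max(1, 18) = 18.

18


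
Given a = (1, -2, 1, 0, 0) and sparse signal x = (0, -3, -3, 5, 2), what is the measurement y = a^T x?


Non-zero terms: ['-2*-3', '1*-3', '0*5', '0*2']
Products: [6, -3, 0, 0]
y = sum = 3.

3


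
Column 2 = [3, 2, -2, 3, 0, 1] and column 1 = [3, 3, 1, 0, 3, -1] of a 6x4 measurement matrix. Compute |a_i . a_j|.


Inner product: 3*3 + 2*3 + -2*1 + 3*0 + 0*3 + 1*-1
Products: [9, 6, -2, 0, 0, -1]
Sum = 12.
|dot| = 12.

12


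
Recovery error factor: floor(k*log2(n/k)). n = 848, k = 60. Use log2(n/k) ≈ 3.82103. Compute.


log2(n/k) = log2(848/60) ≈ 3.82103.
k*log2(n/k) ≈ 60*3.82103 = 229.2618.
floor(229.2618) = 229.

229


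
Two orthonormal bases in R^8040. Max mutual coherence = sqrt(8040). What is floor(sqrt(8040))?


89^2 = 7921 <= 8040 < 8100 = 90^2, so 89 <= sqrt(8040) < 90.
floor(sqrt(8040)) = 89.

89


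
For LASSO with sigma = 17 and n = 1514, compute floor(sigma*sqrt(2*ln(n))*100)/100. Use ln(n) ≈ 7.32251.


ln(1514) ≈ 7.32251.
2*ln(n) ≈ 14.64502.
sqrt(2*ln(n)) ≈ sqrt(14.64502) ≈ 3.826881.
lambda ≈ 17*3.826881 = 65.056977.
floor(lambda*100)/100 = 65.05.

65.05


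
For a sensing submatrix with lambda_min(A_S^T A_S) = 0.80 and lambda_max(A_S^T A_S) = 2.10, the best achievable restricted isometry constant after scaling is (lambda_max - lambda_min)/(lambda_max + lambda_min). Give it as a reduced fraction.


lambda_max - lambda_min = 2.10 - 0.80 = 1.30.
lambda_max + lambda_min = 2.10 + 0.80 = 2.90.
delta = 1.30/2.90 = 130/290 = 13/29.

13/29


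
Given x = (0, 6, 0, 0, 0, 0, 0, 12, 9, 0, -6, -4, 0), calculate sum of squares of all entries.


Non-zero entries: [(1, 6), (7, 12), (8, 9), (10, -6), (11, -4)]
Squares: [36, 144, 81, 36, 16]
||x||_2^2 = sum = 313.

313


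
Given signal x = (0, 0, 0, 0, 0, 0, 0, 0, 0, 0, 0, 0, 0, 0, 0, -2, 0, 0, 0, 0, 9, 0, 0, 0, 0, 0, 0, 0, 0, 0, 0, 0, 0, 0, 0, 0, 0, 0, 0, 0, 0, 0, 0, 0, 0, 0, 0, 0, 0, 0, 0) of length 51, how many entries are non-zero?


Non-zero positions: [15, 20].
Sparsity = 2.

2


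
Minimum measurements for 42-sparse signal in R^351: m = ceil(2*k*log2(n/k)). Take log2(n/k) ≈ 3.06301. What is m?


log2(n/k) = log2(351/42) ≈ 3.06301.
2*k*log2(n/k) ≈ 2*42*3.06301 = 257.29284.
m = ceil(257.29284) = 258.

258


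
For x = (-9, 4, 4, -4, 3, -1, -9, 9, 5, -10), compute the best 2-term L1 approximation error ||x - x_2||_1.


Sorted |x_i| descending: [10, 9, 9, 9, 5, 4, 4, 4, 3, 1]
Keep top 2: [10, 9]
Tail entries: [9, 9, 5, 4, 4, 4, 3, 1]
L1 error = sum of tail = 39.

39


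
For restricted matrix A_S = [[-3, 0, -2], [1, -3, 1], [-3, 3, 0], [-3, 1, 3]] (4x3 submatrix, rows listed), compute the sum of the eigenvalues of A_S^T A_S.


Sum of eigenvalues of A_S^T A_S = trace(A_S^T A_S) = sum of squared column norms of A_S.
A_S^T A_S diagonal: [28, 19, 14].
trace = 28 + 19 + 14 = 61.

61


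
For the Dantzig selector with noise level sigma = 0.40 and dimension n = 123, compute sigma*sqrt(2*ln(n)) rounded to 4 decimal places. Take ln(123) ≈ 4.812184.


ln(123) ≈ 4.812184.
2*ln(n) ≈ 9.624368.
sqrt(2*ln(n)) ≈ sqrt(9.624368) ≈ 3.102317.
threshold ≈ 0.40*3.102317 = 1.2409268 ≈ 1.2409.

1.2409


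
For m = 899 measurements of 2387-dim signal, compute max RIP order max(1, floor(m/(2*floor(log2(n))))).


floor(log2(2387)) = 11.
2*11 = 22.
m/(2*floor(log2(n))) = 899/22 ≈ 40.8636.
floor = 40.
k = max(1, 40) = 40.

40


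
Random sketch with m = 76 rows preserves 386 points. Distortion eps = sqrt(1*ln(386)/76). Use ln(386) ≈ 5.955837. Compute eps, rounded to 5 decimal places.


ln(386) ≈ 5.955837.
1*ln(N)/m ≈ 1*5.955837/76 ≈ 0.07836628.
eps = sqrt(0.07836628) ≈ 0.2799398 ≈ 0.27994.

0.27994


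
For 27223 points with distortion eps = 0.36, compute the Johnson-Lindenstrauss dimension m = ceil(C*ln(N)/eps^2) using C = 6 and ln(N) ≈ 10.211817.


ln(27223) ≈ 10.211817.
eps^2 = 0.36^2 = 0.1296.
C*ln(N)/eps^2 ≈ 6*10.211817/0.1296 ≈ 472.7693.
m = ceil(472.7693) = 473.

473


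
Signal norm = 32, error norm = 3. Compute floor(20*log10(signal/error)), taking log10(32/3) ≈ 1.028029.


||x||/||e|| = 32/3.
log10(32/3) ≈ 1.028029.
20*log10(||x||/||e||) ≈ 20*1.028029 = 20.56058.
floor(20.56058) = 20.

20


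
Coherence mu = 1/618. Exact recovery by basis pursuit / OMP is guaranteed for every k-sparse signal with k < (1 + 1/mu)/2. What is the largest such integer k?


1/mu = 618.
1 + 1/mu = 619.
(1 + 1/mu)/2 = 309.5 is not an integer, so k_max = floor(309.5) = 309.

309


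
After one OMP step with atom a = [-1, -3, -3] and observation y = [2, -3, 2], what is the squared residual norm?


a^T a = 19.
a^T y = 1.
coeff = 1/19 = 1/19.
||r||^2 = 322/19.

322/19


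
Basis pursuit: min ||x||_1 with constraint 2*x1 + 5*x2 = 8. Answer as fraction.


Axis intercepts:
  x1 = 4, x2 = 0: L1 = 4
  x1 = 0, x2 = 8/5: L1 = 8/5
x* = (0, 8/5)
||x*||_1 = 8/5.

8/5


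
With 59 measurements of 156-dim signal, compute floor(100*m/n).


100*m/n = 100*59/156 ≈ 37.8205.
floor = 37.

37


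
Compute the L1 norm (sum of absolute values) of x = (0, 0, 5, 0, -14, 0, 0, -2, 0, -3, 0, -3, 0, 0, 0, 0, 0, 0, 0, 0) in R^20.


Non-zero entries: [(2, 5), (4, -14), (7, -2), (9, -3), (11, -3)]
Absolute values: [5, 14, 2, 3, 3]
||x||_1 = sum = 27.

27


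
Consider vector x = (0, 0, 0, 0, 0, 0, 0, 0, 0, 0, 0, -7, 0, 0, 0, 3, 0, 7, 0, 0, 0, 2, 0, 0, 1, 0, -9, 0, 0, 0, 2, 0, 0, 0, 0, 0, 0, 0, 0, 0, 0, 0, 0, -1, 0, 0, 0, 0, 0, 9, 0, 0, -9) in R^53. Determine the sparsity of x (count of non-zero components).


Non-zero positions: [11, 15, 17, 21, 24, 26, 30, 43, 49, 52].
Sparsity = 10.

10


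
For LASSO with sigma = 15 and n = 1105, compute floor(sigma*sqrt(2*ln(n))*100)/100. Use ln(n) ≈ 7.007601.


ln(1105) ≈ 7.007601.
2*ln(n) ≈ 14.015202.
sqrt(2*ln(n)) ≈ sqrt(14.015202) ≈ 3.743688.
lambda ≈ 15*3.743688 = 56.15532.
floor(lambda*100)/100 = 56.15.

56.15


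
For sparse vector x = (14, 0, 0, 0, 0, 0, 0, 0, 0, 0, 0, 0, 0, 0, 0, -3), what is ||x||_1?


Non-zero entries: [(0, 14), (15, -3)]
Absolute values: [14, 3]
||x||_1 = sum = 17.

17


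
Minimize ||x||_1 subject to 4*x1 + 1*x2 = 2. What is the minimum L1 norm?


Axis intercepts:
  x1 = 1/2, x2 = 0: L1 = 1/2
  x1 = 0, x2 = 2: L1 = 2
x* = (1/2, 0)
||x*||_1 = 1/2.

1/2


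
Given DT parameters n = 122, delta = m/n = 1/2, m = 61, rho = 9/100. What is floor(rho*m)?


m = 1/2*122 = 61.
rho = 9/100.
rho*m = 9/100*61 = 5.49.
k = floor(5.49) = 5.

5


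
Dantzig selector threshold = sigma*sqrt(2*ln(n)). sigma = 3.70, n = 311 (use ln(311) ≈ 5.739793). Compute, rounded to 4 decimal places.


ln(311) ≈ 5.739793.
2*ln(n) ≈ 11.479586.
sqrt(2*ln(n)) ≈ sqrt(11.479586) ≈ 3.388154.
threshold ≈ 3.70*3.388154 = 12.5361698 ≈ 12.5362.

12.5362


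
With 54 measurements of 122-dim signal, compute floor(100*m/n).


100*m/n = 100*54/122 ≈ 44.2623.
floor = 44.

44


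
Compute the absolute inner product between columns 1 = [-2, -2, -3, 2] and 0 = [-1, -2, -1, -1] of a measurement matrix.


Inner product: -2*-1 + -2*-2 + -3*-1 + 2*-1
Products: [2, 4, 3, -2]
Sum = 7.
|dot| = 7.

7


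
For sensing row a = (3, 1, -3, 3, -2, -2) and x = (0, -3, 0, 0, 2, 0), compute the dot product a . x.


Non-zero terms: ['1*-3', '-2*2']
Products: [-3, -4]
y = sum = -7.

-7


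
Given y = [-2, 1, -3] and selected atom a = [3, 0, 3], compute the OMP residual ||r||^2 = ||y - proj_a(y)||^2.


a^T a = 18.
a^T y = -15.
coeff = -15/18 = -5/6.
||r||^2 = 3/2.

3/2


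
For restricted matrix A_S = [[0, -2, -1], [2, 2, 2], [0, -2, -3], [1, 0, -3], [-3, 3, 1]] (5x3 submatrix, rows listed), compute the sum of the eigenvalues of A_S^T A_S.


Sum of eigenvalues of A_S^T A_S = trace(A_S^T A_S) = sum of squared column norms of A_S.
A_S^T A_S diagonal: [14, 21, 24].
trace = 14 + 21 + 24 = 59.

59


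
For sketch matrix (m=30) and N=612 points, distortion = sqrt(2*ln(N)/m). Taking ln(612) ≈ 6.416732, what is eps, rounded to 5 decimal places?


ln(612) ≈ 6.416732.
2*ln(N)/m ≈ 2*6.416732/30 ≈ 0.42778213.
eps = sqrt(0.42778213) ≈ 0.6540506 ≈ 0.65405.

0.65405


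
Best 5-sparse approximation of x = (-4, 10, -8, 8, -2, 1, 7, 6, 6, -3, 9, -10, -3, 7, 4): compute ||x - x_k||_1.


Sorted |x_i| descending: [10, 10, 9, 8, 8, 7, 7, 6, 6, 4, 4, 3, 3, 2, 1]
Keep top 5: [10, 10, 9, 8, 8]
Tail entries: [7, 7, 6, 6, 4, 4, 3, 3, 2, 1]
L1 error = sum of tail = 43.

43


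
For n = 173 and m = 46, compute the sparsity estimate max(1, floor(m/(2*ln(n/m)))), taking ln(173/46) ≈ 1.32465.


n/m = 173/46.
ln(n/m) ≈ 1.32465.
2*ln(n/m) ≈ 2.6493.
m/(2*ln(n/m)) ≈ 46/2.6493 ≈ 17.3631.
floor = 17.
k_max = max(1, 17) = 17.

17


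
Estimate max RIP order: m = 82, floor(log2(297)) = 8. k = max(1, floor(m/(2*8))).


floor(log2(297)) = 8.
2*8 = 16.
m/(2*floor(log2(n))) = 82/16 ≈ 5.125.
floor = 5.
k = max(1, 5) = 5.

5


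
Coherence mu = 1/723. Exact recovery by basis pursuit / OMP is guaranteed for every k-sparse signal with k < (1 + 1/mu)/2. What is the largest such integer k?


1/mu = 723.
1 + 1/mu = 724.
(1 + 1/mu)/2 = 362 is an integer and the inequality is strict, so k_max = 362 - 1 = 361.

361


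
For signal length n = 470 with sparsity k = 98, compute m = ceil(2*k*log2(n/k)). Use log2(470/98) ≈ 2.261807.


log2(n/k) = log2(470/98) ≈ 2.261807.
2*k*log2(n/k) ≈ 2*98*2.261807 = 443.314172.
m = ceil(443.314172) = 444.

444


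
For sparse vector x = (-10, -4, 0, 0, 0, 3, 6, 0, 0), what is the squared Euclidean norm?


Non-zero entries: [(0, -10), (1, -4), (5, 3), (6, 6)]
Squares: [100, 16, 9, 36]
||x||_2^2 = sum = 161.

161


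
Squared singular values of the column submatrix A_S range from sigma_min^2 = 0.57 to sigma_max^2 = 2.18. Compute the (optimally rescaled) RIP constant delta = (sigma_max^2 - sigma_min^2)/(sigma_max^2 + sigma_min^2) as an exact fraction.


lambda_max - lambda_min = 2.18 - 0.57 = 1.61.
lambda_max + lambda_min = 2.18 + 0.57 = 2.75.
delta = 1.61/2.75 = 161/275.

161/275


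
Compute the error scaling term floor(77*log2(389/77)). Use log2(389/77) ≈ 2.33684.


log2(n/k) = log2(389/77) ≈ 2.33684.
k*log2(n/k) ≈ 77*2.33684 = 179.93668.
floor(179.93668) = 179.

179


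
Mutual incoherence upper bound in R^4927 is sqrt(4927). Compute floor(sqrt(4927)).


70^2 = 4900 <= 4927 < 5041 = 71^2, so 70 <= sqrt(4927) < 71.
floor(sqrt(4927)) = 70.

70


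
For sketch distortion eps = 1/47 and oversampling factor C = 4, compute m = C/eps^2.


1/eps = 47.
(1/eps)^2 = 2209.
m = 4*2209 = 8836.

8836


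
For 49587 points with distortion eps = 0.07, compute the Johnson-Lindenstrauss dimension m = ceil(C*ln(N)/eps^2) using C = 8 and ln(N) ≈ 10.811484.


ln(49587) ≈ 10.811484.
eps^2 = 0.07^2 = 0.0049.
C*ln(N)/eps^2 ≈ 8*10.811484/0.0049 ≈ 17651.4024.
m = ceil(17651.4024) = 17652.

17652


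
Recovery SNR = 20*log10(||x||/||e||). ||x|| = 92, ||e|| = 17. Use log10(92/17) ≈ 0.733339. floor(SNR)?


||x||/||e|| = 92/17.
log10(92/17) ≈ 0.733339.
20*log10(||x||/||e||) ≈ 20*0.733339 = 14.66678.
floor(14.66678) = 14.

14


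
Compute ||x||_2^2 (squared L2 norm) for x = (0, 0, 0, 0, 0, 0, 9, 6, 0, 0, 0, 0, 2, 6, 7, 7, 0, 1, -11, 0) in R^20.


Non-zero entries: [(6, 9), (7, 6), (12, 2), (13, 6), (14, 7), (15, 7), (17, 1), (18, -11)]
Squares: [81, 36, 4, 36, 49, 49, 1, 121]
||x||_2^2 = sum = 377.

377


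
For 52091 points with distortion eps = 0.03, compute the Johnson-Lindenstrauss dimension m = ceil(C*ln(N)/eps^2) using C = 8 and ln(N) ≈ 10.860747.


ln(52091) ≈ 10.860747.
eps^2 = 0.03^2 = 0.0009.
C*ln(N)/eps^2 ≈ 8*10.860747/0.0009 ≈ 96539.9733.
m = ceil(96539.9733) = 96540.

96540


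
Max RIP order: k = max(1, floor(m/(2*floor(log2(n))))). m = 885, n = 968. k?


floor(log2(968)) = 9.
2*9 = 18.
m/(2*floor(log2(n))) = 885/18 ≈ 49.1667.
floor = 49.
k = max(1, 49) = 49.

49


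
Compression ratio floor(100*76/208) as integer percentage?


100*m/n = 100*76/208 ≈ 36.5385.
floor = 36.

36


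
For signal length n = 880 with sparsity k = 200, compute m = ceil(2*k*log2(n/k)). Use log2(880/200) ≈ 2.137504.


log2(n/k) = log2(880/200) ≈ 2.137504.
2*k*log2(n/k) ≈ 2*200*2.137504 = 855.0016.
m = ceil(855.0016) = 856.

856


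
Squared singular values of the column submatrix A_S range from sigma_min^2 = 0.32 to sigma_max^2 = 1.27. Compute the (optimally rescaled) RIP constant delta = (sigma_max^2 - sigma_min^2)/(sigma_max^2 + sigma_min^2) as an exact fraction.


lambda_max - lambda_min = 1.27 - 0.32 = 0.95.
lambda_max + lambda_min = 1.27 + 0.32 = 1.59.
delta = 0.95/1.59 = 95/159.

95/159


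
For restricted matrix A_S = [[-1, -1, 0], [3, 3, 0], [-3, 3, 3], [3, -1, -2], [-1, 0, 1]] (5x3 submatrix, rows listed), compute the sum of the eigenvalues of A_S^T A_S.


Sum of eigenvalues of A_S^T A_S = trace(A_S^T A_S) = sum of squared column norms of A_S.
A_S^T A_S diagonal: [29, 20, 14].
trace = 29 + 20 + 14 = 63.

63


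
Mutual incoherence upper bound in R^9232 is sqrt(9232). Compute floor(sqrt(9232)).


96^2 = 9216 <= 9232 < 9409 = 97^2, so 96 <= sqrt(9232) < 97.
floor(sqrt(9232)) = 96.

96


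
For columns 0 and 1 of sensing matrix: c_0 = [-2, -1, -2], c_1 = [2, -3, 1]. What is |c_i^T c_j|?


Inner product: -2*2 + -1*-3 + -2*1
Products: [-4, 3, -2]
Sum = -3.
|dot| = 3.

3


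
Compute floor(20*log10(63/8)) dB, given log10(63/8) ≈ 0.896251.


||x||/||e|| = 63/8.
log10(63/8) ≈ 0.896251.
20*log10(||x||/||e||) ≈ 20*0.896251 = 17.92502.
floor(17.92502) = 17.

17


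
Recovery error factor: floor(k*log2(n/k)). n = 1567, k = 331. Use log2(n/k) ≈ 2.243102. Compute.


log2(n/k) = log2(1567/331) ≈ 2.243102.
k*log2(n/k) ≈ 331*2.243102 = 742.466762.
floor(742.466762) = 742.

742


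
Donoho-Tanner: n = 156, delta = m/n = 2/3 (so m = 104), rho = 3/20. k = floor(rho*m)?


m = 2/3*156 = 104.
rho = 3/20.
rho*m = 3/20*104 = 15.6.
k = floor(15.6) = 15.

15


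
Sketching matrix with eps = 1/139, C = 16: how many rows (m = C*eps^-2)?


1/eps = 139.
(1/eps)^2 = 19321.
m = 16*19321 = 309136.

309136


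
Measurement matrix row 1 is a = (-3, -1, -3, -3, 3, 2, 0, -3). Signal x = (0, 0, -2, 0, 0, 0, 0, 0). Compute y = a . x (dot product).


Non-zero terms: ['-3*-2']
Products: [6]
y = sum = 6.

6


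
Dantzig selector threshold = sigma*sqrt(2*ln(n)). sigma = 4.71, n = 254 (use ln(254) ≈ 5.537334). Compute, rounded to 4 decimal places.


ln(254) ≈ 5.537334.
2*ln(n) ≈ 11.074668.
sqrt(2*ln(n)) ≈ sqrt(11.074668) ≈ 3.327862.
threshold ≈ 4.71*3.327862 = 15.67423002 ≈ 15.6742.

15.6742


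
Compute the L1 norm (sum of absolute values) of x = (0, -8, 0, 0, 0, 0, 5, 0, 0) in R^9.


Non-zero entries: [(1, -8), (6, 5)]
Absolute values: [8, 5]
||x||_1 = sum = 13.

13


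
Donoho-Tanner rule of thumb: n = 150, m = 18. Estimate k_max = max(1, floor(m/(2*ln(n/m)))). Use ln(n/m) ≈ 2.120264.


n/m = 150/18 = 25/3.
ln(n/m) ≈ 2.120264.
2*ln(n/m) ≈ 4.240528.
m/(2*ln(n/m)) ≈ 18/4.240528 ≈ 4.2448.
floor = 4.
k_max = max(1, 4) = 4.

4


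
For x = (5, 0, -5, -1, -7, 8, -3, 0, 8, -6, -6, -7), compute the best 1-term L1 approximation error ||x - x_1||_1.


Sorted |x_i| descending: [8, 8, 7, 7, 6, 6, 5, 5, 3, 1, 0, 0]
Keep top 1: [8]
Tail entries: [8, 7, 7, 6, 6, 5, 5, 3, 1, 0, 0]
L1 error = sum of tail = 48.

48


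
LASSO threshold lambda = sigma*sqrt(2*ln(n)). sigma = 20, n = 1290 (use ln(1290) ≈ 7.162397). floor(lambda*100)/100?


ln(1290) ≈ 7.162397.
2*ln(n) ≈ 14.324794.
sqrt(2*ln(n)) ≈ sqrt(14.324794) ≈ 3.784811.
lambda ≈ 20*3.784811 = 75.69622.
floor(lambda*100)/100 = 75.69.

75.69


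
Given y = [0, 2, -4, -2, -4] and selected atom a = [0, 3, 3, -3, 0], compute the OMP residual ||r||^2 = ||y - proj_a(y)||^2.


a^T a = 27.
a^T y = 0.
coeff = 0/27 = 0.
||r||^2 = 40.

40


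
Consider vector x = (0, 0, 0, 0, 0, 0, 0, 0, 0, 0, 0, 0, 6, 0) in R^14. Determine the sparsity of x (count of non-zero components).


Non-zero positions: [12].
Sparsity = 1.

1


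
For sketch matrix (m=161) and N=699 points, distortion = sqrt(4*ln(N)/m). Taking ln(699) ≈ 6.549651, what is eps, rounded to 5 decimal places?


ln(699) ≈ 6.549651.
4*ln(N)/m ≈ 4*6.549651/161 ≈ 0.16272425.
eps = sqrt(0.16272425) ≈ 0.4033909 ≈ 0.40339.

0.40339


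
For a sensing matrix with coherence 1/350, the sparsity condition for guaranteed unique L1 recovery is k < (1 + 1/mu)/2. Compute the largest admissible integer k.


1/mu = 350.
1 + 1/mu = 351.
(1 + 1/mu)/2 = 175.5 is not an integer, so k_max = floor(175.5) = 175.

175


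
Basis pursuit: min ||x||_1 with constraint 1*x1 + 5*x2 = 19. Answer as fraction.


Axis intercepts:
  x1 = 19, x2 = 0: L1 = 19
  x1 = 0, x2 = 19/5: L1 = 19/5
x* = (0, 19/5)
||x*||_1 = 19/5.

19/5


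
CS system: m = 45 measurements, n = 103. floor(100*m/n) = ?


100*m/n = 100*45/103 ≈ 43.6893.
floor = 43.

43


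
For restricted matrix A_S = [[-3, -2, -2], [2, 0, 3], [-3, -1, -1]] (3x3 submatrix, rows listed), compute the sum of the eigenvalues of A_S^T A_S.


Sum of eigenvalues of A_S^T A_S = trace(A_S^T A_S) = sum of squared column norms of A_S.
A_S^T A_S diagonal: [22, 5, 14].
trace = 22 + 5 + 14 = 41.

41


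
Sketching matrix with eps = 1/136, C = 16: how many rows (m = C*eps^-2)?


1/eps = 136.
(1/eps)^2 = 18496.
m = 16*18496 = 295936.

295936


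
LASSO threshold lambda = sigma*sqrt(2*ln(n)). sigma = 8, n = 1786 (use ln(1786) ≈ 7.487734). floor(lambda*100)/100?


ln(1786) ≈ 7.487734.
2*ln(n) ≈ 14.975468.
sqrt(2*ln(n)) ≈ sqrt(14.975468) ≈ 3.869815.
lambda ≈ 8*3.869815 = 30.95852.
floor(lambda*100)/100 = 30.95.

30.95


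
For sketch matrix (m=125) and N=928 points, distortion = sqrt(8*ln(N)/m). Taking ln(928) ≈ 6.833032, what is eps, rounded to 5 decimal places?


ln(928) ≈ 6.833032.
8*ln(N)/m ≈ 8*6.833032/125 ≈ 0.43731405.
eps = sqrt(0.43731405) ≈ 0.6612972 ≈ 0.66130.

0.66130


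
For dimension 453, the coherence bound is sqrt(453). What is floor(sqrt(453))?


21^2 = 441 <= 453 < 484 = 22^2, so 21 <= sqrt(453) < 22.
floor(sqrt(453)) = 21.

21


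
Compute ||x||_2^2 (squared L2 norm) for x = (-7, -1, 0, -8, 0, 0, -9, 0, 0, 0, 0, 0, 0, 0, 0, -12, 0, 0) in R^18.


Non-zero entries: [(0, -7), (1, -1), (3, -8), (6, -9), (15, -12)]
Squares: [49, 1, 64, 81, 144]
||x||_2^2 = sum = 339.

339


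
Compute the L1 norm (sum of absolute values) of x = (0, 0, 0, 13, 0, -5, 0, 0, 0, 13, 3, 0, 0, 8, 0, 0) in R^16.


Non-zero entries: [(3, 13), (5, -5), (9, 13), (10, 3), (13, 8)]
Absolute values: [13, 5, 13, 3, 8]
||x||_1 = sum = 42.

42


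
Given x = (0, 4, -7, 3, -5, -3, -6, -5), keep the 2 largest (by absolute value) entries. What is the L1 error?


Sorted |x_i| descending: [7, 6, 5, 5, 4, 3, 3, 0]
Keep top 2: [7, 6]
Tail entries: [5, 5, 4, 3, 3, 0]
L1 error = sum of tail = 20.

20


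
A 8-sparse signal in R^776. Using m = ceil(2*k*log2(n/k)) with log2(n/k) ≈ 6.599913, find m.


log2(n/k) = log2(776/8) ≈ 6.599913.
2*k*log2(n/k) ≈ 2*8*6.599913 = 105.598608.
m = ceil(105.598608) = 106.

106


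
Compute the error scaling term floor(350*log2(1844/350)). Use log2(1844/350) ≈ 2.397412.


log2(n/k) = log2(1844/350) ≈ 2.397412.
k*log2(n/k) ≈ 350*2.397412 = 839.0942.
floor(839.0942) = 839.

839


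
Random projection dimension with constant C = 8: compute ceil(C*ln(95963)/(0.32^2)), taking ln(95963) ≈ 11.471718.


ln(95963) ≈ 11.471718.
eps^2 = 0.32^2 = 0.1024.
C*ln(N)/eps^2 ≈ 8*11.471718/0.1024 ≈ 896.228.
m = ceil(896.228) = 897.

897


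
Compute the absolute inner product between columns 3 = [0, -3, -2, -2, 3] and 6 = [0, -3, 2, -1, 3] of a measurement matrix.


Inner product: 0*0 + -3*-3 + -2*2 + -2*-1 + 3*3
Products: [0, 9, -4, 2, 9]
Sum = 16.
|dot| = 16.

16


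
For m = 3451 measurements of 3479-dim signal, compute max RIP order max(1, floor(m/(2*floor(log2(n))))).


floor(log2(3479)) = 11.
2*11 = 22.
m/(2*floor(log2(n))) = 3451/22 ≈ 156.8636.
floor = 156.
k = max(1, 156) = 156.

156


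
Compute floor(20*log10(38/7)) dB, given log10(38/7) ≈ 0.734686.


||x||/||e|| = 38/7.
log10(38/7) ≈ 0.734686.
20*log10(||x||/||e||) ≈ 20*0.734686 = 14.69372.
floor(14.69372) = 14.

14
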